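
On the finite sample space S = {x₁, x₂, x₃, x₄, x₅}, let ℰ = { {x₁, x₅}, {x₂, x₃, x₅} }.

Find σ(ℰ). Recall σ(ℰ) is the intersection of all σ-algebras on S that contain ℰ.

|σ(ℰ)| = 16.  σ(ℰ) = { {}, {x₁}, {x₄}, {x₅}, {x₁, x₄}, {x₁, x₅}, {x₂, x₃}, {x₄, x₅}, {x₁, x₂, x₃}, {x₁, x₄, x₅}, {x₂, x₃, x₄}, {x₂, x₃, x₅}, {x₁, x₂, x₃, x₄}, {x₁, x₂, x₃, x₅}, {x₂, x₃, x₄, x₅}, S }

Working:
Take S₀ = ℰ ∪ {∅, S} = { {}, {x₁, x₅}, {x₂, x₃, x₅}, S }.
Pass 1. New:
  {x₁, x₄}  = S∖{x₂, x₃, x₅}
  {x₂, x₃, x₄}  = S∖{x₁, x₅}
  {x₁, x₂, x₃, x₅}  = {x₁, x₅} ∪ {x₂, x₃, x₅}
  |family| = 7
Pass 2: 4 new —
  {x₄}  = S∖{x₁, x₂, x₃, x₅}
  {x₁, x₄, x₅}  = {x₁, x₄} ∪ {x₁, x₅}
  {x₁, x₂, x₃, x₄}  = {x₂, x₃, x₄} ∪ {x₁, x₄}
  {x₂, x₃, x₄, x₅}  = {x₂, x₃, x₅} ∪ {x₂, x₃, x₄}
  |family| = 11
Pass 3 adds 3:
  {x₁}  = S∖{x₂, x₃, x₄, x₅}
  {x₅}  = S∖{x₁, x₂, x₃, x₄}
  {x₂, x₃}  = S∖{x₁, x₄, x₅}
  |family| = 14
Pass 4. New:
  {x₄, x₅}  = {x₄} ∪ {x₅}
  {x₁, x₂, x₃}  = {x₂, x₃} ∪ {x₁}
  |family| = 16
After Pass 5 the family is unchanged; done.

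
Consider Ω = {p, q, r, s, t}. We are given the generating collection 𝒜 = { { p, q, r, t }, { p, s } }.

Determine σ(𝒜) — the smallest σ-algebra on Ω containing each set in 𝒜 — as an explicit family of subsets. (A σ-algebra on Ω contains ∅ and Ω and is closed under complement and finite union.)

Begin from { {}, { p, s }, { p, q, r, t }, Ω } (that is, 𝒜 plus ∅ and Ω).
Iteration 1. New:
  { s }  = ᶜ of { p, q, r, t }
  { q, r, t }  = ᶜ of { p, s }
  [6 total]
Iteration 2. New:
  { q, r, s, t }  = { q, r, t } ∪ { s }
  [7 total]
Iteration 3 adds 1:
  { p }  = ᶜ of { q, r, s, t }
  [8 total]
Iteration 4: closed — nothing new.

Therefore σ(𝒜) = { {}, { p }, { s }, { p, s }, { q, r, t }, { p, q, r, t }, { q, r, s, t }, Ω } (|σ(𝒜)| = 8).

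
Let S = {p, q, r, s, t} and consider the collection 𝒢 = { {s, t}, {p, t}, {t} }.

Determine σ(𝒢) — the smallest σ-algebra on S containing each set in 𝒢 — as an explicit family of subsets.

|σ(𝒢)| = 16.  σ(𝒢) = { ∅, {p}, {s}, {t}, {p, s}, {p, t}, {q, r}, {s, t}, {p, q, r}, {p, s, t}, {q, r, s}, {q, r, t}, {p, q, r, s}, {p, q, r, t}, {q, r, s, t}, S }

Check:
Start: 𝒢 ∪ {∅, S} = { ∅, {t}, {p, t}, {s, t}, S }.
Step 1 (4 new):
  {p, q, r}  = S∖{s, t}
  {p, s, t}  = {s, t} ∪ {p, t}
  {q, r, s}  = S∖{p, t}
  {p, q, r, s}  = S∖{t}
  [9 total]
Step 2. New:
  {q, r}  = S∖{p, s, t}
  {p, q, r, t}  = {p, q, r} ∪ {t}
  {q, r, s, t}  = {q, r, s} ∪ {t}
  [12 total]
Step 3: +3 →
  {p}  = S∖{q, r, s, t}
  {s}  = S∖{p, q, r, t}
  {q, r, t}  = {q, r} ∪ {t}
  [15 total]
Step 4. New:
  {p, s}  = S∖{q, r, t}
  [16 total]
Step 5: already closed under ᶜ and ∪.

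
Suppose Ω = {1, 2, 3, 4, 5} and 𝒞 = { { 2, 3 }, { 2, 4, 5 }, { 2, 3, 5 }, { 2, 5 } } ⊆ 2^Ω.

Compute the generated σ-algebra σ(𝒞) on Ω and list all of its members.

σ(𝒞) (32 sets): { ∅, { 1 }, { 2 }, { 3 }, { 4 }, { 5 }, { 1, 2 }, { 1, 3 }, { 1, 4 }, { 1, 5 }, { 2, 3 }, { 2, 4 }, { 2, 5 }, { 3, 4 }, { 3, 5 }, { 4, 5 }, { 1, 2, 3 }, { 1, 2, 4 }, { 1, 2, 5 }, { 1, 3, 4 }, { 1, 3, 5 }, { 1, 4, 5 }, { 2, 3, 4 }, { 2, 3, 5 }, { 2, 4, 5 }, { 3, 4, 5 }, { 1, 2, 3, 4 }, { 1, 2, 3, 5 }, { 1, 2, 4, 5 }, { 1, 3, 4, 5 }, { 2, 3, 4, 5 }, Ω }

Working:
Initial family (6 sets): { ∅, { 2, 3 }, { 2, 5 }, { 2, 3, 5 }, { 2, 4, 5 }, Ω }.
Step 1: +5 →
  { 1, 3 }  = ᶜ of { 2, 4, 5 }
  { 1, 4 }  = ᶜ of { 2, 3, 5 }
  { 1, 3, 4 }  = ᶜ of { 2, 5 }
  { 1, 4, 5 }  = ᶜ of { 2, 3 }
  { 2, 3, 4, 5 }  = { 2, 3, 5 } ∪ { 2, 4, 5 }
  (now 11)
Step 2: 6 new —
  { 1 }  = ᶜ of { 2, 3, 4, 5 }
  { 1, 2, 3 }  = { 2, 3 } ∪ { 1, 3 }
  { 1, 2, 3, 4 }  = { 1, 3, 4 } ∪ { 2, 3 }
  { 1, 2, 3, 5 }  = { 2, 5 } ∪ { 1, 3 }
  { 1, 2, 4, 5 }  = { 1, 4, 5 } ∪ { 2, 5 }
  { 1, 3, 4, 5 }  = { 1, 4, 5 } ∪ { 1, 3, 4 }
  (now 17)
Step 3. New:
  { 2 }  = ᶜ of { 1, 3, 4, 5 }
  { 3 }  = ᶜ of { 1, 2, 4, 5 }
  { 4 }  = ᶜ of { 1, 2, 3, 5 }
  { 5 }  = ᶜ of { 1, 2, 3, 4 }
  { 4, 5 }  = ᶜ of { 1, 2, 3 }
  { 1, 2, 5 }  = { 2, 5 } ∪ { 1 }
  (now 23)
Step 4: 9 new —
  { 1, 2 }  = { 2 } ∪ { 1 }
  { 1, 5 }  = { 5 } ∪ { 1 }
  { 2, 4 }  = { 2 } ∪ { 4 }
  { 3, 4 }  = ᶜ of { 1, 2, 5 }
  { 3, 5 }  = { 5 } ∪ { 3 }
  { 1, 2, 4 }  = { 2 } ∪ { 1, 4 }
  { 1, 3, 5 }  = { 5 } ∪ { 1, 3 }
  { 2, 3, 4 }  = { 2, 3 } ∪ { 4 }
  { 3, 4, 5 }  = { 4, 5 } ∪ { 3 }
  (now 32)
Step 5: stable.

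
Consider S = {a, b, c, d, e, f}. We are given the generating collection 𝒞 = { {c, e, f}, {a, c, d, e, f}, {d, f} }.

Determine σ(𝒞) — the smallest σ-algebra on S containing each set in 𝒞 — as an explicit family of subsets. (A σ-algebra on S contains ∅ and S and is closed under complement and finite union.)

Begin from { ∅, {d, f}, {c, e, f}, {a, c, d, e, f}, S } (that is, 𝒞 plus ∅ and S).
Step 1: +4 →
  {b}  = complement {a, c, d, e, f}
  {a, b, d}  = complement {c, e, f}
  {a, b, c, e}  = complement {d, f}
  {c, d, e, f}  = {c, e, f} ∪ {d, f}
  |family| = 9
Step 2: 7 new —
  {a, b}  = complement {c, d, e, f}
  {b, d, f}  = {b} ∪ {d, f}
  {a, b, d, f}  = {a, b, d} ∪ {d, f}
  {b, c, e, f}  = {b} ∪ {c, e, f}
  {a, b, c, d, e}  = {a, b, d} ∪ {a, b, c, e}
  {a, b, c, e, f}  = {c, e, f} ∪ {a, b, c, e}
  {b, c, d, e, f}  = {c, d, e, f} ∪ {b}
  |family| = 16
Step 3: +6 →
  {a}  = complement {b, c, d, e, f}
  {d}  = complement {a, b, c, e, f}
  {f}  = complement {a, b, c, d, e}
  {a, d}  = complement {b, c, e, f}
  {c, e}  = complement {a, b, d, f}
  {a, c, e}  = complement {b, d, f}
  |family| = 22
Step 4 (9 new):
  {a, f}  = {a} ∪ {f}
  {b, d}  = {b} ∪ {d}
  {b, f}  = {b} ∪ {f}
  {a, b, f}  = {a, b} ∪ {f}
  {a, d, f}  = {a} ∪ {d, f}
  {b, c, e}  = {b} ∪ {c, e}
  {c, d, e}  = {c, e} ∪ {d}
  {a, c, d, e}  = {a, c, e} ∪ {a, d}
  {a, c, e, f}  = {a} ∪ {c, e, f}
  |family| = 31
Step 5 (1 new):
  {b, c, d, e}  = complement {a, f}
  |family| = 32
Step 6 adds nothing — fixpoint reached.

Hence σ(𝒞) has 32 members: { ∅, {a}, {b}, {d}, {f}, {a, b}, {a, d}, {a, f}, {b, d}, {b, f}, {c, e}, {d, f}, {a, b, d}, {a, b, f}, {a, c, e}, {a, d, f}, {b, c, e}, {b, d, f}, {c, d, e}, {c, e, f}, {a, b, c, e}, {a, b, d, f}, {a, c, d, e}, {a, c, e, f}, {b, c, d, e}, {b, c, e, f}, {c, d, e, f}, {a, b, c, d, e}, {a, b, c, e, f}, {a, c, d, e, f}, {b, c, d, e, f}, S }.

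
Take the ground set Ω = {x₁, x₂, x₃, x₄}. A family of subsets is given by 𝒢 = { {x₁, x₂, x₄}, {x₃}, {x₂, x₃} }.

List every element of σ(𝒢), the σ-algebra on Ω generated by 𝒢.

Initial family (5 sets): { {}, {x₃}, {x₂, x₃}, {x₁, x₂, x₄}, Ω }.
Iteration 1: +1 →
  {x₁, x₄}  = {x₂, x₃}ᶜ
  [6 total]
Iteration 2. New:
  {x₁, x₃, x₄}  = {x₃} ∪ {x₁, x₄}
  [7 total]
Iteration 3: 1 new —
  {x₂}  = {x₁, x₃, x₄}ᶜ
  [8 total]
After Iteration 4 the family is unchanged; done.

σ(𝒢) = { {}, {x₂}, {x₃}, {x₁, x₄}, {x₂, x₃}, {x₁, x₂, x₄}, {x₁, x₃, x₄}, Ω }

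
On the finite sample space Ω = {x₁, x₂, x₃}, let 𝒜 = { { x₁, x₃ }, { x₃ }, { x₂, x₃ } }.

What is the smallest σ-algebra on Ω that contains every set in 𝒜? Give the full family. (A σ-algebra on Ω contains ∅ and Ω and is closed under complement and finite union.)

Answer: σ(𝒜) = { {  }, { x₁ }, { x₂ }, { x₃ }, { x₁, x₂ }, { x₁, x₃ }, { x₂, x₃ }, Ω }

Check:
Take S₀ = 𝒜 ∪ {∅, Ω} = { {  }, { x₃ }, { x₁, x₃ }, { x₂, x₃ }, Ω }.
Iteration 1: +3 →
  { x₁ }  = Ω∖{ x₂, x₃ }
  { x₂ }  = Ω∖{ x₁, x₃ }
  { x₁, x₂ }  = Ω∖{ x₃ }
  [8 total]
Iteration 2: already closed under ᶜ and ∪.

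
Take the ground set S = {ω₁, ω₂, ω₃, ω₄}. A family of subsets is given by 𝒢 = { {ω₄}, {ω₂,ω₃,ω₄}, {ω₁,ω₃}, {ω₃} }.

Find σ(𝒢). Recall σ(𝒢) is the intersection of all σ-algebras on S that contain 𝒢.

Start: 𝒢 ∪ {∅, S} = { ∅, {ω₃}, {ω₄}, {ω₁,ω₃}, {ω₂,ω₃,ω₄}, S }.
Pass 1. New:
  {ω₁}  = S∖{ω₂,ω₃,ω₄}
  {ω₂,ω₄}  = S∖{ω₁,ω₃}
  {ω₃,ω₄}  = {ω₃} ∪ {ω₄}
  {ω₁,ω₂,ω₃}  = S∖{ω₄}
  {ω₁,ω₂,ω₄}  = S∖{ω₃}
  {ω₁,ω₃,ω₄}  = {ω₁,ω₃} ∪ {ω₄}
  — 12 sets.
Pass 2 (3 new):
  {ω₂}  = S∖{ω₁,ω₃,ω₄}
  {ω₁,ω₂}  = S∖{ω₃,ω₄}
  {ω₁,ω₄}  = {ω₄} ∪ {ω₁}
  — 15 sets.
Pass 3: 1 new —
  {ω₂,ω₃}  = S∖{ω₁,ω₄}
  — 16 sets.
Pass 4 adds nothing — fixpoint reached.

Hence σ(𝒢) has 16 members: { ∅, {ω₁}, {ω₂}, {ω₃}, {ω₄}, {ω₁,ω₂}, {ω₁,ω₃}, {ω₁,ω₄}, {ω₂,ω₃}, {ω₂,ω₄}, {ω₃,ω₄}, {ω₁,ω₂,ω₃}, {ω₁,ω₂,ω₄}, {ω₁,ω₃,ω₄}, {ω₂,ω₃,ω₄}, S }.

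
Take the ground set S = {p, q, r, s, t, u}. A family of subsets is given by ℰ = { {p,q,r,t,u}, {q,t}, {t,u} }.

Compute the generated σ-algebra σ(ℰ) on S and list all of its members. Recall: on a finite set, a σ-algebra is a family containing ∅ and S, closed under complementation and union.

Initial family (5 sets): { {}, {q,t}, {t,u}, {p,q,r,t,u}, S }.
Round 1: 4 new —
  {s}  = complement {p,q,r,t,u}
  {q,t,u}  = {q,t} ∪ {t,u}
  {p,q,r,s}  = complement {t,u}
  {p,r,s,u}  = complement {q,t}
  — 9 sets.
Round 2: +7 →
  {p,r,s}  = complement {q,t,u}
  {q,s,t}  = {q,t} ∪ {s}
  {s,t,u}  = {t,u} ∪ {s}
  {q,s,t,u}  = {q,t,u} ∪ {s}
  {p,q,r,s,t}  = {q,t} ∪ {p,q,r,s}
  {p,q,r,s,u}  = {p,r,s,u} ∪ {p,q,r,s}
  {p,r,s,t,u}  = {t,u} ∪ {p,r,s,u}
  — 16 sets.
Round 3 (6 new):
  {q}  = complement {p,r,s,t,u}
  {t}  = complement {p,q,r,s,u}
  {u}  = complement {p,q,r,s,t}
  {p,r}  = complement {q,s,t,u}
  {p,q,r}  = complement {s,t,u}
  {p,r,u}  = complement {q,s,t}
  — 22 sets.
Round 4. New:
  {q,s}  = {q} ∪ {s}
  {q,u}  = {q} ∪ {u}
  {s,t}  = {t} ∪ {s}
  {s,u}  = {u} ∪ {s}
  {p,r,t}  = {t} ∪ {p,r}
  {p,q,r,t}  = {q,t} ∪ {p,q,r}
  {p,q,r,u}  = {p,q,r} ∪ {p,r,u}
  {p,r,s,t}  = {t} ∪ {p,r,s}
  {p,r,t,u}  = {t,u} ∪ {p,r,u}
  — 31 sets.
Round 5 adds 1:
  {q,s,u}  = complement {p,r,t}
  — 32 sets.
After Round 6 the family is unchanged; done.

Therefore σ(ℰ) = { {}, {q}, {s}, {t}, {u}, {p,r}, {q,s}, {q,t}, {q,u}, {s,t}, {s,u}, {t,u}, {p,q,r}, {p,r,s}, {p,r,t}, {p,r,u}, {q,s,t}, {q,s,u}, {q,t,u}, {s,t,u}, {p,q,r,s}, {p,q,r,t}, {p,q,r,u}, {p,r,s,t}, {p,r,s,u}, {p,r,t,u}, {q,s,t,u}, {p,q,r,s,t}, {p,q,r,s,u}, {p,q,r,t,u}, {p,r,s,t,u}, S } (|σ(ℰ)| = 32).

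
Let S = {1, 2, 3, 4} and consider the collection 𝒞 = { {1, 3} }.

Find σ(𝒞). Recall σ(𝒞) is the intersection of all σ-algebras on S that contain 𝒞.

|σ(𝒞)| = 4.  σ(𝒞) = { {}, {1, 3}, {2, 4}, S }

Derivation:
Start: 𝒞 ∪ {∅, S} = { {}, {1, 3}, S }.
Step 1: 1 new —
  {2, 4}  = {1, 3}ᶜ
  |family| = 4
Step 2: already closed under ᶜ and ∪.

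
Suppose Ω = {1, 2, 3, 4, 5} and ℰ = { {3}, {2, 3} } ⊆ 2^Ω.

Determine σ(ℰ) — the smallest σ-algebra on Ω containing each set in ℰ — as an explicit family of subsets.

Seed the family with ℰ together with ∅ and Ω: { {}, {3}, {2, 3}, Ω }.
Iteration 1. New:
  {1, 4, 5}  = ᶜ of {2, 3}
  {1, 2, 4, 5}  = ᶜ of {3}
Iteration 2 (1 new):
  {1, 3, 4, 5}  = {1, 4, 5} ∪ {3}
Iteration 3 adds 1:
  {2}  = ᶜ of {1, 3, 4, 5}
Iteration 4: already closed under ᶜ and ∪.

Therefore σ(ℰ) = { {}, {2}, {3}, {2, 3}, {1, 4, 5}, {1, 2, 4, 5}, {1, 3, 4, 5}, Ω } (|σ(ℰ)| = 8).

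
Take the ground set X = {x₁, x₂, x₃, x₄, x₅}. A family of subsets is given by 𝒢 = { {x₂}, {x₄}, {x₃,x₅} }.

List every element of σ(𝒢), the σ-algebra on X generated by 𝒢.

Answer: σ(𝒢) = { {}, {x₁}, {x₂}, {x₄}, {x₁,x₂}, {x₁,x₄}, {x₂,x₄}, {x₃,x₅}, {x₁,x₂,x₄}, {x₁,x₃,x₅}, {x₂,x₃,x₅}, {x₃,x₄,x₅}, {x₁,x₂,x₃,x₅}, {x₁,x₃,x₄,x₅}, {x₂,x₃,x₄,x₅}, X }

Derivation:
Seed the family with 𝒢 together with ∅ and X: { {}, {x₂}, {x₄}, {x₃,x₅}, X }.
Round 1: 6 new —
  {x₂,x₄}  = {x₄} ∪ {x₂}
  {x₁,x₂,x₄}  = X∖{x₃,x₅}
  {x₂,x₃,x₅}  = {x₃,x₅} ∪ {x₂}
  {x₃,x₄,x₅}  = {x₄} ∪ {x₃,x₅}
  {x₁,x₂,x₃,x₅}  = X∖{x₄}
  {x₁,x₃,x₄,x₅}  = X∖{x₂}
  [11 total]
Round 2: +4 →
  {x₁,x₂}  = X∖{x₃,x₄,x₅}
  {x₁,x₄}  = X∖{x₂,x₃,x₅}
  {x₁,x₃,x₅}  = X∖{x₂,x₄}
  {x₂,x₃,x₄,x₅}  = {x₃,x₄,x₅} ∪ {x₂}
  [15 total]
Round 3: +1 →
  {x₁}  = X∖{x₂,x₃,x₄,x₅}
  [16 total]
Round 4: stable.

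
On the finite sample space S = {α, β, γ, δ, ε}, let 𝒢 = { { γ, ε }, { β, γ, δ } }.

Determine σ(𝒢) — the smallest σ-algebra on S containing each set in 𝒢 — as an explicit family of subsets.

Answer: σ(𝒢) = { {  }, { α }, { γ }, { ε }, { α, γ }, { α, ε }, { β, δ }, { γ, ε }, { α, β, δ }, { α, γ, ε }, { β, γ, δ }, { β, δ, ε }, { α, β, γ, δ }, { α, β, δ, ε }, { β, γ, δ, ε }, S }

Derivation:
Take S₀ = 𝒢 ∪ {∅, S} = { {  }, { γ, ε }, { β, γ, δ }, S }.
Round 1. New:
  { α, ε }  = complement { β, γ, δ }
  { α, β, δ }  = complement { γ, ε }
  { β, γ, δ, ε }  = { γ, ε } ∪ { β, γ, δ }
  — 7 sets.
Round 2: +4 →
  { α }  = complement { β, γ, δ, ε }
  { α, γ, ε }  = { α, ε } ∪ { γ, ε }
  { α, β, γ, δ }  = { β, γ, δ } ∪ { α, β, δ }
  { α, β, δ, ε }  = { α, ε } ∪ { α, β, δ }
  — 11 sets.
Round 3: 3 new —
  { γ }  = complement { α, β, δ, ε }
  { ε }  = complement { α, β, γ, δ }
  { β, δ }  = complement { α, γ, ε }
  — 14 sets.
Round 4. New:
  { α, γ }  = { γ } ∪ { α }
  { β, δ, ε }  = { β, δ } ∪ { ε }
  — 16 sets.
Round 5 adds nothing — fixpoint reached.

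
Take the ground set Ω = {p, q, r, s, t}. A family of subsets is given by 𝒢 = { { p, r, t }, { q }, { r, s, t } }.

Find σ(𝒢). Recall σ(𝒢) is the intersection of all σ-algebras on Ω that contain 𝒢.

|σ(𝒢)| = 16.  σ(𝒢) = { {  }, { p }, { q }, { s }, { p, q }, { p, s }, { q, s }, { r, t }, { p, q, s }, { p, r, t }, { q, r, t }, { r, s, t }, { p, q, r, t }, { p, r, s, t }, { q, r, s, t }, Ω }

Derivation:
Initial family (5 sets): { {  }, { q }, { p, r, t }, { r, s, t }, Ω }.
Pass 1. New:
  { p, q }  = { r, s, t }ᶜ
  { q, s }  = { p, r, t }ᶜ
  { p, q, r, t }  = { p, r, t } ∪ { q }
  { p, r, s, t }  = { q }ᶜ
  { q, r, s, t }  = { r, s, t } ∪ { q }
  [10 total]
Pass 2 (3 new):
  { p }  = { q, r, s, t }ᶜ
  { s }  = { p, q, r, t }ᶜ
  { p, q, s }  = { p, q } ∪ { q, s }
  [13 total]
Pass 3 (2 new):
  { p, s }  = { s } ∪ { p }
  { r, t }  = { p, q, s }ᶜ
  [15 total]
Pass 4: 1 new —
  { q, r, t }  = { p, s }ᶜ
  [16 total]
Pass 5 adds nothing — fixpoint reached.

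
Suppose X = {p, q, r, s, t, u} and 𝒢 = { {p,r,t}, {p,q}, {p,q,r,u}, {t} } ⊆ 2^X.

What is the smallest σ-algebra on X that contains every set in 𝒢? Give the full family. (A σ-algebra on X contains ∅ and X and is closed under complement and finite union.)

Seed the family with 𝒢 together with ∅ and X: { {}, {t}, {p,q}, {p,r,t}, {p,q,r,u}, X }.
Step 1 (7 new):
  {s,t}  = {p,q,r,u}ᶜ
  {p,q,t}  = {p,q} ∪ {t}
  {q,s,u}  = {p,r,t}ᶜ
  {p,q,r,t}  = {p,q} ∪ {p,r,t}
  {r,s,t,u}  = {p,q}ᶜ
  {p,q,r,s,u}  = {t}ᶜ
  {p,q,r,t,u}  = {p,r,t} ∪ {p,q,r,u}
  (now 13)
Step 2. New:
  {s}  = {p,q,r,t,u}ᶜ
  {s,u}  = {p,q,r,t}ᶜ
  {r,s,u}  = {p,q,t}ᶜ
  {p,q,s,t}  = {p,q} ∪ {s,t}
  {p,q,s,u}  = {q,s,u} ∪ {p,q}
  {p,r,s,t}  = {p,r,t} ∪ {s,t}
  {q,s,t,u}  = {q,s,u} ∪ {t}
  {p,q,r,s,t}  = {s,t} ∪ {p,q,r,t}
  {p,q,s,t,u}  = {q,s,u} ∪ {p,q,t}
  {p,r,s,t,u}  = {r,s,t,u} ∪ {p,r,t}
  {q,r,s,t,u}  = {q,s,u} ∪ {r,s,t,u}
  (now 24)
Step 3 (11 new):
  {p}  = {q,r,s,t,u}ᶜ
  {q}  = {p,r,s,t,u}ᶜ
  {r}  = {p,q,s,t,u}ᶜ
  {u}  = {p,q,r,s,t}ᶜ
  {p,r}  = {q,s,t,u}ᶜ
  {q,u}  = {p,r,s,t}ᶜ
  {r,t}  = {p,q,s,u}ᶜ
  {r,u}  = {p,q,s,t}ᶜ
  {p,q,s}  = {p,q} ∪ {s}
  {s,t,u}  = {s,t} ∪ {s,u}
  {q,r,s,u}  = {q,s,u} ∪ {r,s,u}
  (now 35)
Step 4: 26 new —
  {p,s}  = {p} ∪ {s}
  {p,t}  = {q,r,s,u}ᶜ
  {p,u}  = {p} ∪ {u}
  {q,r}  = {q} ∪ {r}
  {q,s}  = {q} ∪ {s}
  {q,t}  = {q} ∪ {t}
  {r,s}  = {r} ∪ {s}
  {t,u}  = {u} ∪ {t}
  {p,q,r}  = {s,t,u}ᶜ
  {p,q,u}  = {p,q} ∪ {q,u}
  {p,r,s}  = {p,r} ∪ {s}
  {p,r,u}  = {p} ∪ {r,u}
  {p,s,t}  = {p} ∪ {s,t}
  {p,s,u}  = {p} ∪ {s,u}
  {q,r,t}  = {q} ∪ {r,t}
  {q,r,u}  = {q} ∪ {r,u}
  {q,s,t}  = {q} ∪ {s,t}
  {q,t,u}  = {q,u} ∪ {t}
  {r,s,t}  = {s,t} ∪ {r}
  {r,t,u}  = {p,q,s}ᶜ
  {p,q,r,s}  = {p,q,s} ∪ {r}
  {p,q,t,u}  = {q,u} ∪ {p,q,t}
  {p,r,s,u}  = {p} ∪ {r,s,u}
  {p,r,t,u}  = {p,r,t} ∪ {u}
  {p,s,t,u}  = {p} ∪ {s,t,u}
  {q,r,t,u}  = {q,u} ∪ {r,t}
  (now 61)
Step 5. New:
  {p,t,u}  = {t,u} ∪ {p,u}
  {q,r,s}  = {r,s} ∪ {q}
  {q,r,s,t}  = {p,u}ᶜ
  (now 64)
Step 6: closed — nothing new.

σ(𝒢) = { {}, {p}, {q}, {r}, {s}, {t}, {u}, {p,q}, {p,r}, {p,s}, {p,t}, {p,u}, {q,r}, {q,s}, {q,t}, {q,u}, {r,s}, {r,t}, {r,u}, {s,t}, {s,u}, {t,u}, {p,q,r}, {p,q,s}, {p,q,t}, {p,q,u}, {p,r,s}, {p,r,t}, {p,r,u}, {p,s,t}, {p,s,u}, {p,t,u}, {q,r,s}, {q,r,t}, {q,r,u}, {q,s,t}, {q,s,u}, {q,t,u}, {r,s,t}, {r,s,u}, {r,t,u}, {s,t,u}, {p,q,r,s}, {p,q,r,t}, {p,q,r,u}, {p,q,s,t}, {p,q,s,u}, {p,q,t,u}, {p,r,s,t}, {p,r,s,u}, {p,r,t,u}, {p,s,t,u}, {q,r,s,t}, {q,r,s,u}, {q,r,t,u}, {q,s,t,u}, {r,s,t,u}, {p,q,r,s,t}, {p,q,r,s,u}, {p,q,r,t,u}, {p,q,s,t,u}, {p,r,s,t,u}, {q,r,s,t,u}, X }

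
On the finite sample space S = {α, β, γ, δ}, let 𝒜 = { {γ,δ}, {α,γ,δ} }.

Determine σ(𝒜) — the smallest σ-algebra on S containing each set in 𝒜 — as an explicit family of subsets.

σ(𝒜) = { {}, {α}, {β}, {α,β}, {γ,δ}, {α,γ,δ}, {β,γ,δ}, S }

Working:
Take S₀ = 𝒜 ∪ {∅, S} = { {}, {γ,δ}, {α,γ,δ}, S }.
Step 1. New:
  {β}  = complement {α,γ,δ}
  {α,β}  = complement {γ,δ}
  [6 total]
Step 2: 1 new —
  {β,γ,δ}  = {γ,δ} ∪ {β}
  [7 total]
Step 3 adds 1:
  {α}  = complement {β,γ,δ}
  [8 total]
Step 4: stable.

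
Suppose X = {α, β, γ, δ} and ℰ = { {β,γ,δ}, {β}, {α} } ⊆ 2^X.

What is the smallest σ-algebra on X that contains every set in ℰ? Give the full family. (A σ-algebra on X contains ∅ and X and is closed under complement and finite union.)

Start: ℰ ∪ {∅, X} = { ∅, {α}, {β}, {β,γ,δ}, X }.
Round 1 (2 new):
  {α,β}  = {β} ∪ {α}
  {α,γ,δ}  = ᶜ of {β}
  [7 total]
Round 2 (1 new):
  {γ,δ}  = ᶜ of {α,β}
  [8 total]
Round 3 adds nothing — fixpoint reached.

Hence σ(ℰ) has 8 members: { ∅, {α}, {β}, {α,β}, {γ,δ}, {α,γ,δ}, {β,γ,δ}, X }.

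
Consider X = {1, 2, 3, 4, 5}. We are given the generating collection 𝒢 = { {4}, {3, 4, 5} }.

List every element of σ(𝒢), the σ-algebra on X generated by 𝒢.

Take S₀ = 𝒢 ∪ {∅, X} = { {}, {4}, {3, 4, 5}, X }.
Round 1: 2 new —
  {1, 2}  = complement {3, 4, 5}
  {1, 2, 3, 5}  = complement {4}
  — 6 sets.
Round 2: +1 →
  {1, 2, 4}  = {1, 2} ∪ {4}
  — 7 sets.
Round 3. New:
  {3, 5}  = complement {1, 2, 4}
  — 8 sets.
Round 4: no new sets; the family is a σ-algebra.

σ(𝒢) = { {}, {4}, {1, 2}, {3, 5}, {1, 2, 4}, {3, 4, 5}, {1, 2, 3, 5}, X }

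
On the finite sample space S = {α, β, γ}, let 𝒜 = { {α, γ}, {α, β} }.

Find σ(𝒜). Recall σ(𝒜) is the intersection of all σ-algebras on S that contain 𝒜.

σ(𝒜) (8 sets): { ∅, {α}, {β}, {γ}, {α, β}, {α, γ}, {β, γ}, S }

Check:
Begin from { ∅, {α, β}, {α, γ}, S } (that is, 𝒜 plus ∅ and S).
Round 1 adds 2:
  {β}  = complement {α, γ}
  {γ}  = complement {α, β}
  (now 6)
Round 2: +1 →
  {β, γ}  = {γ} ∪ {β}
  (now 7)
Round 3 adds 1:
  {α}  = complement {β, γ}
  (now 8)
Round 4: already closed under ᶜ and ∪.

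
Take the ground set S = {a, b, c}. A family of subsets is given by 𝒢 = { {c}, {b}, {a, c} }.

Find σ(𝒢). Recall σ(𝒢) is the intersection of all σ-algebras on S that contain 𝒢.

Start: 𝒢 ∪ {∅, S} = { ∅, {b}, {c}, {a, c}, S }.
Round 1: +2 →
  {a, b}  = ᶜ of {c}
  {b, c}  = {c} ∪ {b}
Round 2. New:
  {a}  = ᶜ of {b, c}
Round 3: stable.

Hence σ(𝒢) has 8 members: { ∅, {a}, {b}, {c}, {a, b}, {a, c}, {b, c}, S }.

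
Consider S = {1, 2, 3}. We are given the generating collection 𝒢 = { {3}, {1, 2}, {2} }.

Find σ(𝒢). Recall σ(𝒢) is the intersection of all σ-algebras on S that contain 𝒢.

Seed the family with 𝒢 together with ∅ and S: { ∅, {2}, {3}, {1, 2}, S }.
Step 1 adds 2:
  {1, 3}  = ᶜ of {2}
  {2, 3}  = {3} ∪ {2}
  (now 7)
Step 2. New:
  {1}  = ᶜ of {2, 3}
  (now 8)
Step 3 adds nothing — fixpoint reached.

Therefore σ(𝒢) = { ∅, {1}, {2}, {3}, {1, 2}, {1, 3}, {2, 3}, S } (|σ(𝒢)| = 8).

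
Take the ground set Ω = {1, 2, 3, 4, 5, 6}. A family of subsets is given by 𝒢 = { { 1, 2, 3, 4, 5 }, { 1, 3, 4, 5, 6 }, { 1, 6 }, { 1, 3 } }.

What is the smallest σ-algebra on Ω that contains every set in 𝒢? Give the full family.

Take S₀ = 𝒢 ∪ {∅, Ω} = { ∅, { 1, 3 }, { 1, 6 }, { 1, 2, 3, 4, 5 }, { 1, 3, 4, 5, 6 }, Ω }.
Round 1 (5 new):
  { 2 }  = complement { 1, 3, 4, 5, 6 }
  { 6 }  = complement { 1, 2, 3, 4, 5 }
  { 1, 3, 6 }  = { 1, 3 } ∪ { 1, 6 }
  { 2, 3, 4, 5 }  = complement { 1, 6 }
  { 2, 4, 5, 6 }  = complement { 1, 3 }
  |family| = 11
Round 2: 7 new —
  { 2, 6 }  = { 2 } ∪ { 6 }
  { 1, 2, 3 }  = { 2 } ∪ { 1, 3 }
  { 1, 2, 6 }  = { 1, 6 } ∪ { 2 }
  { 2, 4, 5 }  = complement { 1, 3, 6 }
  { 1, 2, 3, 6 }  = { 1, 3, 6 } ∪ { 2 }
  { 1, 2, 4, 5, 6 }  = { 1, 6 } ∪ { 2, 4, 5, 6 }
  { 2, 3, 4, 5, 6 }  = { 2, 3, 4, 5 } ∪ { 6 }
  |family| = 18
Round 3. New:
  { 1 }  = complement { 2, 3, 4, 5, 6 }
  { 3 }  = complement { 1, 2, 4, 5, 6 }
  { 4, 5 }  = complement { 1, 2, 3, 6 }
  { 3, 4, 5 }  = complement { 1, 2, 6 }
  { 4, 5, 6 }  = complement { 1, 2, 3 }
  { 1, 3, 4, 5 }  = complement { 2, 6 }
  |family| = 24
Round 4: 8 new —
  { 1, 2 }  = { 2 } ∪ { 1 }
  { 2, 3 }  = { 2 } ∪ { 3 }
  { 3, 6 }  = { 6 } ∪ { 3 }
  { 1, 4, 5 }  = { 4, 5 } ∪ { 1 }
  { 2, 3, 6 }  = { 2, 6 } ∪ { 3 }
  { 1, 2, 4, 5 }  = { 2, 4, 5 } ∪ { 1 }
  { 1, 4, 5, 6 }  = { 1, 6 } ∪ { 4, 5 }
  { 3, 4, 5, 6 }  = { 3, 4, 5 } ∪ { 6 }
  |family| = 32
After Round 5 the family is unchanged; done.

|σ(𝒢)| = 32.  σ(𝒢) = { ∅, { 1 }, { 2 }, { 3 }, { 6 }, { 1, 2 }, { 1, 3 }, { 1, 6 }, { 2, 3 }, { 2, 6 }, { 3, 6 }, { 4, 5 }, { 1, 2, 3 }, { 1, 2, 6 }, { 1, 3, 6 }, { 1, 4, 5 }, { 2, 3, 6 }, { 2, 4, 5 }, { 3, 4, 5 }, { 4, 5, 6 }, { 1, 2, 3, 6 }, { 1, 2, 4, 5 }, { 1, 3, 4, 5 }, { 1, 4, 5, 6 }, { 2, 3, 4, 5 }, { 2, 4, 5, 6 }, { 3, 4, 5, 6 }, { 1, 2, 3, 4, 5 }, { 1, 2, 4, 5, 6 }, { 1, 3, 4, 5, 6 }, { 2, 3, 4, 5, 6 }, Ω }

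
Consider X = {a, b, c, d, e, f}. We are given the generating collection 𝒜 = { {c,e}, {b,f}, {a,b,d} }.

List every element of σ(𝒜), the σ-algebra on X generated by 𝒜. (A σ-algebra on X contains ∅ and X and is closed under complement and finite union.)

Seed the family with 𝒜 together with ∅ and X: { ∅, {b,f}, {c,e}, {a,b,d}, X }.
Iteration 1 adds 5:
  {c,e,f}  = {a,b,d}ᶜ
  {a,b,d,f}  = {c,e}ᶜ
  {a,c,d,e}  = {b,f}ᶜ
  {b,c,e,f}  = {c,e} ∪ {b,f}
  {a,b,c,d,e}  = {c,e} ∪ {a,b,d}
Iteration 2 adds 3:
  {f}  = {a,b,c,d,e}ᶜ
  {a,d}  = {b,c,e,f}ᶜ
  {a,c,d,e,f}  = {a,c,d,e} ∪ {c,e,f}
Iteration 3: +2 →
  {b}  = {a,c,d,e,f}ᶜ
  {a,d,f}  = {a,d} ∪ {f}
Iteration 4 (1 new):
  {b,c,e}  = {a,d,f}ᶜ
After Iteration 5 the family is unchanged; done.

|σ(𝒜)| = 16.  σ(𝒜) = { ∅, {b}, {f}, {a,d}, {b,f}, {c,e}, {a,b,d}, {a,d,f}, {b,c,e}, {c,e,f}, {a,b,d,f}, {a,c,d,e}, {b,c,e,f}, {a,b,c,d,e}, {a,c,d,e,f}, X }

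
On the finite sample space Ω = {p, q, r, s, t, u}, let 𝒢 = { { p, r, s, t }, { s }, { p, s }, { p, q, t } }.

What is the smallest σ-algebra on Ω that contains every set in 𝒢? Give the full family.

Initial family (6 sets): { {}, { s }, { p, s }, { p, q, t }, { p, r, s, t }, Ω }.
Pass 1: 6 new —
  { q, u }  = Ω∖{ p, r, s, t }
  { r, s, u }  = Ω∖{ p, q, t }
  { p, q, s, t }  = { p, q, t } ∪ { p, s }
  { q, r, t, u }  = Ω∖{ p, s }
  { p, q, r, s, t }  = { p, q, t } ∪ { p, r, s, t }
  { p, q, r, t, u }  = Ω∖{ s }
  — 12 sets.
Pass 2 adds 10:
  { u }  = Ω∖{ p, q, r, s, t }
  { r, u }  = Ω∖{ p, q, s, t }
  { q, s, u }  = { q, u } ∪ { s }
  { p, q, s, u }  = { q, u } ∪ { p, s }
  { p, q, t, u }  = { q, u } ∪ { p, q, t }
  { p, r, s, u }  = { p, s } ∪ { r, s, u }
  { q, r, s, u }  = { q, u } ∪ { r, s, u }
  { p, q, s, t, u }  = { q, u } ∪ { p, q, s, t }
  { p, r, s, t, u }  = { p, r, s, t } ∪ { r, s, u }
  { q, r, s, t, u }  = { s } ∪ { q, r, t, u }
  — 22 sets.
Pass 3 adds 12:
  { p }  = Ω∖{ q, r, s, t, u }
  { q }  = Ω∖{ p, r, s, t, u }
  { r }  = Ω∖{ p, q, s, t, u }
  { p, t }  = Ω∖{ q, r, s, u }
  { q, t }  = Ω∖{ p, r, s, u }
  { r, s }  = Ω∖{ p, q, t, u }
  { r, t }  = Ω∖{ p, q, s, u }
  { s, u }  = { u } ∪ { s }
  { p, r, t }  = Ω∖{ q, s, u }
  { p, s, u }  = { p, s } ∪ { u }
  { q, r, u }  = { q, u } ∪ { r, u }
  { p, q, r, s, u }  = { q, s, u } ∪ { p, r, s, u }
  — 34 sets.
Pass 4 (25 new):
  { t }  = Ω∖{ p, q, r, s, u }
  { p, q }  = { p } ∪ { q }
  { p, r }  = { p } ∪ { r }
  { p, u }  = { p } ∪ { u }
  { q, r }  = { q } ∪ { r }
  { q, s }  = { q } ∪ { s }
  { p, q, s }  = { q } ∪ { p, s }
  { p, q, u }  = { p } ∪ { q, u }
  { p, r, s }  = { r, s } ∪ { p }
  { p, r, u }  = { p } ∪ { r, u }
  { p, s, t }  = Ω∖{ q, r, u }
  { p, t, u }  = { u } ∪ { p, t }
  { q, r, s }  = { r, s } ∪ { q }
  { q, r, t }  = Ω∖{ p, s, u }
  { q, s, t }  = { q, t } ∪ { s }
  { q, t, u }  = { q, t } ∪ { q, u }
  { r, s, t }  = { r, s } ∪ { r, t }
  { r, t, u }  = { u } ∪ { r, t }
  { p, q, r, t }  = Ω∖{ s, u }
  { p, q, r, u }  = { p } ∪ { q, r, u }
  { p, r, t, u }  = { p, r, t } ∪ { u }
  { p, s, t, u }  = { p, s, u } ∪ { p, t }
  { q, r, s, t }  = { q, t } ∪ { r, s }
  { q, s, t, u }  = { q, s, u } ∪ { q, t }
  { r, s, t, u }  = { r, s, u } ∪ { r, t }
  — 59 sets.
Pass 5 adds 5:
  { s, t }  = Ω∖{ p, q, r, u }
  { t, u }  = { u } ∪ { t }
  { p, q, r }  = { q } ∪ { p, r }
  { s, t, u }  = { s, u } ∪ { t }
  { p, q, r, s }  = { r, s } ∪ { p, q }
  — 64 sets.
Pass 6: no new sets; the family is a σ-algebra.

Hence σ(𝒢) has 64 members: { {}, { p }, { q }, { r }, { s }, { t }, { u }, { p, q }, { p, r }, { p, s }, { p, t }, { p, u }, { q, r }, { q, s }, { q, t }, { q, u }, { r, s }, { r, t }, { r, u }, { s, t }, { s, u }, { t, u }, { p, q, r }, { p, q, s }, { p, q, t }, { p, q, u }, { p, r, s }, { p, r, t }, { p, r, u }, { p, s, t }, { p, s, u }, { p, t, u }, { q, r, s }, { q, r, t }, { q, r, u }, { q, s, t }, { q, s, u }, { q, t, u }, { r, s, t }, { r, s, u }, { r, t, u }, { s, t, u }, { p, q, r, s }, { p, q, r, t }, { p, q, r, u }, { p, q, s, t }, { p, q, s, u }, { p, q, t, u }, { p, r, s, t }, { p, r, s, u }, { p, r, t, u }, { p, s, t, u }, { q, r, s, t }, { q, r, s, u }, { q, r, t, u }, { q, s, t, u }, { r, s, t, u }, { p, q, r, s, t }, { p, q, r, s, u }, { p, q, r, t, u }, { p, q, s, t, u }, { p, r, s, t, u }, { q, r, s, t, u }, Ω }.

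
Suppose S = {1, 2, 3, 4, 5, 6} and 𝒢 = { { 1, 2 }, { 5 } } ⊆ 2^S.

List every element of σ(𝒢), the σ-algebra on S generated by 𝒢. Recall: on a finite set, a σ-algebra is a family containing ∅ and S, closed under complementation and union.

Start: 𝒢 ∪ {∅, S} = { {  }, { 5 }, { 1, 2 }, S }.
Step 1: +3 →
  { 1, 2, 5 }  = { 1, 2 } ∪ { 5 }
  { 3, 4, 5, 6 }  = { 1, 2 }ᶜ
  { 1, 2, 3, 4, 6 }  = { 5 }ᶜ
  (now 7)
Step 2: +1 →
  { 3, 4, 6 }  = { 1, 2, 5 }ᶜ
  (now 8)
Step 3: already closed under ᶜ and ∪.

Therefore σ(𝒢) = { {  }, { 5 }, { 1, 2 }, { 1, 2, 5 }, { 3, 4, 6 }, { 3, 4, 5, 6 }, { 1, 2, 3, 4, 6 }, S } (|σ(𝒢)| = 8).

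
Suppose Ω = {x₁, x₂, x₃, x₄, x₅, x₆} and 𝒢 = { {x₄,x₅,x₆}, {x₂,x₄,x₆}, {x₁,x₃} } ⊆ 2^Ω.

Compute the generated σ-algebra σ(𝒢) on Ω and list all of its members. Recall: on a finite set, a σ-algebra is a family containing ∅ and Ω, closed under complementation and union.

Take S₀ = 𝒢 ∪ {∅, Ω} = { ∅, {x₁,x₃}, {x₂,x₄,x₆}, {x₄,x₅,x₆}, Ω }.
Pass 1. New:
  {x₁,x₂,x₃}  = {x₄,x₅,x₆}ᶜ
  {x₁,x₃,x₅}  = {x₂,x₄,x₆}ᶜ
  {x₂,x₄,x₅,x₆}  = {x₁,x₃}ᶜ
  {x₁,x₂,x₃,x₄,x₆}  = {x₂,x₄,x₆} ∪ {x₁,x₃}
  {x₁,x₃,x₄,x₅,x₆}  = {x₁,x₃} ∪ {x₄,x₅,x₆}
Pass 2: 3 new —
  {x₂}  = {x₁,x₃,x₄,x₅,x₆}ᶜ
  {x₅}  = {x₁,x₂,x₃,x₄,x₆}ᶜ
  {x₁,x₂,x₃,x₅}  = {x₁,x₂,x₃} ∪ {x₁,x₃,x₅}
Pass 3 adds 2:
  {x₂,x₅}  = {x₂} ∪ {x₅}
  {x₄,x₆}  = {x₁,x₂,x₃,x₅}ᶜ
Pass 4. New:
  {x₁,x₃,x₄,x₆}  = {x₂,x₅}ᶜ
Pass 5: no new sets; the family is a σ-algebra.

Hence σ(𝒢) has 16 members: { ∅, {x₂}, {x₅}, {x₁,x₃}, {x₂,x₅}, {x₄,x₆}, {x₁,x₂,x₃}, {x₁,x₃,x₅}, {x₂,x₄,x₆}, {x₄,x₅,x₆}, {x₁,x₂,x₃,x₅}, {x₁,x₃,x₄,x₆}, {x₂,x₄,x₅,x₆}, {x₁,x₂,x₃,x₄,x₆}, {x₁,x₃,x₄,x₅,x₆}, Ω }.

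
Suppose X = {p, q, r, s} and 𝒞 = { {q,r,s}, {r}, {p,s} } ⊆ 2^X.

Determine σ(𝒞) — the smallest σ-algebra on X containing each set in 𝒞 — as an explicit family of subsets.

Answer: σ(𝒞) = { {}, {p}, {q}, {r}, {s}, {p,q}, {p,r}, {p,s}, {q,r}, {q,s}, {r,s}, {p,q,r}, {p,q,s}, {p,r,s}, {q,r,s}, X }

Working:
Take S₀ = 𝒞 ∪ {∅, X} = { {}, {r}, {p,s}, {q,r,s}, X }.
Step 1: 4 new —
  {p}  = X∖{q,r,s}
  {q,r}  = X∖{p,s}
  {p,q,s}  = X∖{r}
  {p,r,s}  = {r} ∪ {p,s}
  (now 9)
Step 2 adds 3:
  {q}  = X∖{p,r,s}
  {p,r}  = {r} ∪ {p}
  {p,q,r}  = {q,r} ∪ {p}
  (now 12)
Step 3 adds 3:
  {s}  = X∖{p,q,r}
  {p,q}  = {q} ∪ {p}
  {q,s}  = X∖{p,r}
  (now 15)
Step 4 adds 1:
  {r,s}  = X∖{p,q}
  (now 16)
After Step 5 the family is unchanged; done.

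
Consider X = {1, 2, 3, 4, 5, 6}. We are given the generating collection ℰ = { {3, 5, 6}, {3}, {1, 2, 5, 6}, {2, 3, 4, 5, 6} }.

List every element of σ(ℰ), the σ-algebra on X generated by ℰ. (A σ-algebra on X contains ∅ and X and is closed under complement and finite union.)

|σ(ℰ)| = 32.  σ(ℰ) = { ∅, {1}, {2}, {3}, {4}, {1, 2}, {1, 3}, {1, 4}, {2, 3}, {2, 4}, {3, 4}, {5, 6}, {1, 2, 3}, {1, 2, 4}, {1, 3, 4}, {1, 5, 6}, {2, 3, 4}, {2, 5, 6}, {3, 5, 6}, {4, 5, 6}, {1, 2, 3, 4}, {1, 2, 5, 6}, {1, 3, 5, 6}, {1, 4, 5, 6}, {2, 3, 5, 6}, {2, 4, 5, 6}, {3, 4, 5, 6}, {1, 2, 3, 5, 6}, {1, 2, 4, 5, 6}, {1, 3, 4, 5, 6}, {2, 3, 4, 5, 6}, X }

Trace:
Seed the family with ℰ together with ∅ and X: { ∅, {3}, {3, 5, 6}, {1, 2, 5, 6}, {2, 3, 4, 5, 6}, X }.
Iteration 1 (5 new):
  {1}  = {2, 3, 4, 5, 6}ᶜ
  {3, 4}  = {1, 2, 5, 6}ᶜ
  {1, 2, 4}  = {3, 5, 6}ᶜ
  {1, 2, 3, 5, 6}  = {3} ∪ {1, 2, 5, 6}
  {1, 2, 4, 5, 6}  = {3}ᶜ
Iteration 2 adds 6:
  {4}  = {1, 2, 3, 5, 6}ᶜ
  {1, 3}  = {3} ∪ {1}
  {1, 3, 4}  = {3, 4} ∪ {1}
  {1, 2, 3, 4}  = {3, 4} ∪ {1, 2, 4}
  {1, 3, 5, 6}  = {3, 5, 6} ∪ {1}
  {3, 4, 5, 6}  = {3, 4} ∪ {3, 5, 6}
Iteration 3: +7 →
  {1, 2}  = {3, 4, 5, 6}ᶜ
  {1, 4}  = {1} ∪ {4}
  {2, 4}  = {1, 3, 5, 6}ᶜ
  {5, 6}  = {1, 2, 3, 4}ᶜ
  {2, 5, 6}  = {1, 3, 4}ᶜ
  {2, 4, 5, 6}  = {1, 3}ᶜ
  {1, 3, 4, 5, 6}  = {1, 3, 5, 6} ∪ {3, 4}
Iteration 4: +7 →
  {2}  = {1, 3, 4, 5, 6}ᶜ
  {1, 2, 3}  = {1, 2} ∪ {3}
  {1, 5, 6}  = {5, 6} ∪ {1}
  {2, 3, 4}  = {3, 4} ∪ {2, 4}
  {4, 5, 6}  = {5, 6} ∪ {4}
  {1, 4, 5, 6}  = {5, 6} ∪ {1, 4}
  {2, 3, 5, 6}  = {1, 4}ᶜ
Iteration 5 adds 1:
  {2, 3}  = {1, 4, 5, 6}ᶜ
Iteration 6: closed — nothing new.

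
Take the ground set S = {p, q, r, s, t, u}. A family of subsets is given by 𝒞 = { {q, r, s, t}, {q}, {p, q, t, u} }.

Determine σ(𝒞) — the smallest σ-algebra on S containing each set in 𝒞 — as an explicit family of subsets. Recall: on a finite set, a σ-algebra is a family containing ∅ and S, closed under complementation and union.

Answer: σ(𝒞) = { ∅, {q}, {t}, {p, u}, {q, t}, {r, s}, {p, q, u}, {p, t, u}, {q, r, s}, {r, s, t}, {p, q, t, u}, {p, r, s, u}, {q, r, s, t}, {p, q, r, s, u}, {p, r, s, t, u}, S }

Check:
Start: 𝒞 ∪ {∅, S} = { ∅, {q}, {p, q, t, u}, {q, r, s, t}, S }.
Step 1 (3 new):
  {p, u}  = S∖{q, r, s, t}
  {r, s}  = S∖{p, q, t, u}
  {p, r, s, t, u}  = S∖{q}
  — 8 sets.
Step 2: 3 new —
  {p, q, u}  = {q} ∪ {p, u}
  {q, r, s}  = {q} ∪ {r, s}
  {p, r, s, u}  = {p, u} ∪ {r, s}
  — 11 sets.
Step 3. New:
  {q, t}  = S∖{p, r, s, u}
  {p, t, u}  = S∖{q, r, s}
  {r, s, t}  = S∖{p, q, u}
  {p, q, r, s, u}  = {r, s} ∪ {p, q, u}
  — 15 sets.
Step 4 (1 new):
  {t}  = S∖{p, q, r, s, u}
  — 16 sets.
Step 5 adds nothing — fixpoint reached.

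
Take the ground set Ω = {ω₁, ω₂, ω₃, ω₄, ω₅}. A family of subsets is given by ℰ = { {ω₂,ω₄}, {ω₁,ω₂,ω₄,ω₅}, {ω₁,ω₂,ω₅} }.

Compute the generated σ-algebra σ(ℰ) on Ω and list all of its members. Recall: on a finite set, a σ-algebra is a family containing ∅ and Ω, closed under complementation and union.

Seed the family with ℰ together with ∅ and Ω: { {}, {ω₂,ω₄}, {ω₁,ω₂,ω₅}, {ω₁,ω₂,ω₄,ω₅}, Ω }.
Step 1: +3 →
  {ω₃}  = ᶜ of {ω₁,ω₂,ω₄,ω₅}
  {ω₃,ω₄}  = ᶜ of {ω₁,ω₂,ω₅}
  {ω₁,ω₃,ω₅}  = ᶜ of {ω₂,ω₄}
  [8 total]
Step 2: 3 new —
  {ω₂,ω₃,ω₄}  = {ω₃} ∪ {ω₂,ω₄}
  {ω₁,ω₂,ω₃,ω₅}  = {ω₃} ∪ {ω₁,ω₂,ω₅}
  {ω₁,ω₃,ω₄,ω₅}  = {ω₁,ω₃,ω₅} ∪ {ω₃,ω₄}
  [11 total]
Step 3 adds 3:
  {ω₂}  = ᶜ of {ω₁,ω₃,ω₄,ω₅}
  {ω₄}  = ᶜ of {ω₁,ω₂,ω₃,ω₅}
  {ω₁,ω₅}  = ᶜ of {ω₂,ω₃,ω₄}
  [14 total]
Step 4: +2 →
  {ω₂,ω₃}  = {ω₃} ∪ {ω₂}
  {ω₁,ω₄,ω₅}  = {ω₁,ω₅} ∪ {ω₄}
  [16 total]
Step 5: closed — nothing new.

|σ(ℰ)| = 16.  σ(ℰ) = { {}, {ω₂}, {ω₃}, {ω₄}, {ω₁,ω₅}, {ω₂,ω₃}, {ω₂,ω₄}, {ω₃,ω₄}, {ω₁,ω₂,ω₅}, {ω₁,ω₃,ω₅}, {ω₁,ω₄,ω₅}, {ω₂,ω₃,ω₄}, {ω₁,ω₂,ω₃,ω₅}, {ω₁,ω₂,ω₄,ω₅}, {ω₁,ω₃,ω₄,ω₅}, Ω }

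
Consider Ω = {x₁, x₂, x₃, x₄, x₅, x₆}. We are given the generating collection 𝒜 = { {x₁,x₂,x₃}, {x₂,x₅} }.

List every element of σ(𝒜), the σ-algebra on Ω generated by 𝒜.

Seed the family with 𝒜 together with ∅ and Ω: { ∅, {x₂,x₅}, {x₁,x₂,x₃}, Ω }.
Step 1 (3 new):
  {x₄,x₅,x₆}  = complement {x₁,x₂,x₃}
  {x₁,x₂,x₃,x₅}  = {x₂,x₅} ∪ {x₁,x₂,x₃}
  {x₁,x₃,x₄,x₆}  = complement {x₂,x₅}
  [7 total]
Step 2: +4 →
  {x₄,x₆}  = complement {x₁,x₂,x₃,x₅}
  {x₂,x₄,x₅,x₆}  = {x₂,x₅} ∪ {x₄,x₅,x₆}
  {x₁,x₂,x₃,x₄,x₆}  = {x₁,x₂,x₃} ∪ {x₁,x₃,x₄,x₆}
  {x₁,x₃,x₄,x₅,x₆}  = {x₁,x₃,x₄,x₆} ∪ {x₄,x₅,x₆}
  [11 total]
Step 3. New:
  {x₂}  = complement {x₁,x₃,x₄,x₅,x₆}
  {x₅}  = complement {x₁,x₂,x₃,x₄,x₆}
  {x₁,x₃}  = complement {x₂,x₄,x₅,x₆}
  [14 total]
Step 4. New:
  {x₁,x₃,x₅}  = {x₁,x₃} ∪ {x₅}
  {x₂,x₄,x₆}  = {x₂} ∪ {x₄,x₆}
  [16 total]
Step 5: closed — nothing new.

Therefore σ(𝒜) = { ∅, {x₂}, {x₅}, {x₁,x₃}, {x₂,x₅}, {x₄,x₆}, {x₁,x₂,x₃}, {x₁,x₃,x₅}, {x₂,x₄,x₆}, {x₄,x₅,x₆}, {x₁,x₂,x₃,x₅}, {x₁,x₃,x₄,x₆}, {x₂,x₄,x₅,x₆}, {x₁,x₂,x₃,x₄,x₆}, {x₁,x₃,x₄,x₅,x₆}, Ω } (|σ(𝒜)| = 16).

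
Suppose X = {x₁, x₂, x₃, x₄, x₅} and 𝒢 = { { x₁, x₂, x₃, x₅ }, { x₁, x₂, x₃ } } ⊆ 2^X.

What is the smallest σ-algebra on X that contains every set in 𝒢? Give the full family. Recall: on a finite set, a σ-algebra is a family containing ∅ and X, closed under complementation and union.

Take S₀ = 𝒢 ∪ {∅, X} = { {}, { x₁, x₂, x₃ }, { x₁, x₂, x₃, x₅ }, X }.
Pass 1 (2 new):
  { x₄ }  = { x₁, x₂, x₃, x₅ }ᶜ
  { x₄, x₅ }  = { x₁, x₂, x₃ }ᶜ
  [6 total]
Pass 2. New:
  { x₁, x₂, x₃, x₄ }  = { x₁, x₂, x₃ } ∪ { x₄ }
  [7 total]
Pass 3 adds 1:
  { x₅ }  = { x₁, x₂, x₃, x₄ }ᶜ
  [8 total]
Pass 4: stable.

|σ(𝒢)| = 8.  σ(𝒢) = { {}, { x₄ }, { x₅ }, { x₄, x₅ }, { x₁, x₂, x₃ }, { x₁, x₂, x₃, x₄ }, { x₁, x₂, x₃, x₅ }, X }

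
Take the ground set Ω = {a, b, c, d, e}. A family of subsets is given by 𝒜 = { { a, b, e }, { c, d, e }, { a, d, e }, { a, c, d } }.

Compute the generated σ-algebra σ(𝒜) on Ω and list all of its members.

Start: 𝒜 ∪ {∅, Ω} = { ∅, { a, b, e }, { a, c, d }, { a, d, e }, { c, d, e }, Ω }.
Round 1 (6 new):
  { a, b }  = complement { c, d, e }
  { b, c }  = complement { a, d, e }
  { b, e }  = complement { a, c, d }
  { c, d }  = complement { a, b, e }
  { a, b, d, e }  = { a, d, e } ∪ { a, b, e }
  { a, c, d, e }  = { a, d, e } ∪ { c, d, e }
  — 12 sets.
Round 2. New:
  { b }  = complement { a, c, d, e }
  { c }  = complement { a, b, d, e }
  { a, b, c }  = { a, b } ∪ { b, c }
  { b, c, d }  = { c, d } ∪ { b, c }
  { b, c, e }  = { b, e } ∪ { b, c }
  { a, b, c, d }  = { c, d } ∪ { a, b }
  { a, b, c, e }  = { a, b, e } ∪ { b, c }
  { b, c, d, e }  = { b, e } ∪ { c, d, e }
  — 20 sets.
Round 3 adds 6:
  { a }  = complement { b, c, d, e }
  { d }  = complement { a, b, c, e }
  { e }  = complement { a, b, c, d }
  { a, d }  = complement { b, c, e }
  { a, e }  = complement { b, c, d }
  { d, e }  = complement { a, b, c }
  — 26 sets.
Round 4 (6 new):
  { a, c }  = { c } ∪ { a }
  { b, d }  = { b } ∪ { d }
  { c, e }  = { e } ∪ { c }
  { a, b, d }  = { a, b } ∪ { a, d }
  { a, c, e }  = { c } ∪ { a, e }
  { b, d, e }  = { b, e } ∪ { d, e }
  — 32 sets.
Round 5 adds nothing — fixpoint reached.

σ(𝒜) = { ∅, { a }, { b }, { c }, { d }, { e }, { a, b }, { a, c }, { a, d }, { a, e }, { b, c }, { b, d }, { b, e }, { c, d }, { c, e }, { d, e }, { a, b, c }, { a, b, d }, { a, b, e }, { a, c, d }, { a, c, e }, { a, d, e }, { b, c, d }, { b, c, e }, { b, d, e }, { c, d, e }, { a, b, c, d }, { a, b, c, e }, { a, b, d, e }, { a, c, d, e }, { b, c, d, e }, Ω }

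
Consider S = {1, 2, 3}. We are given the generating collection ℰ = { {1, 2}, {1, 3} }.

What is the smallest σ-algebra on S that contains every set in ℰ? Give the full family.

|σ(ℰ)| = 8.  σ(ℰ) = { {}, {1}, {2}, {3}, {1, 2}, {1, 3}, {2, 3}, S }

Working:
Start: ℰ ∪ {∅, S} = { {}, {1, 2}, {1, 3}, S }.
Iteration 1. New:
  {2}  = {1, 3}ᶜ
  {3}  = {1, 2}ᶜ
  [6 total]
Iteration 2: +1 →
  {2, 3}  = {3} ∪ {2}
  [7 total]
Iteration 3: +1 →
  {1}  = {2, 3}ᶜ
  [8 total]
Iteration 4: closed — nothing new.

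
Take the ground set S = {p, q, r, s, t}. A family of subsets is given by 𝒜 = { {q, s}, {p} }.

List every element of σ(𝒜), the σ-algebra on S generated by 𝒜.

Initial family (4 sets): { {}, {p}, {q, s}, S }.
Round 1 (3 new):
  {p, q, s}  = {p} ∪ {q, s}
  {p, r, t}  = ᶜ of {q, s}
  {q, r, s, t}  = ᶜ of {p}
  — 7 sets.
Round 2 adds 1:
  {r, t}  = ᶜ of {p, q, s}
  — 8 sets.
Round 3: closed — nothing new.

Therefore σ(𝒜) = { {}, {p}, {q, s}, {r, t}, {p, q, s}, {p, r, t}, {q, r, s, t}, S } (|σ(𝒜)| = 8).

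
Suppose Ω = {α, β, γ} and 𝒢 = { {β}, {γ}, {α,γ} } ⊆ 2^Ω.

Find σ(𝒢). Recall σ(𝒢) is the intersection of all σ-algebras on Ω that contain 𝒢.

σ(𝒢) (8 sets): { {}, {α}, {β}, {γ}, {α,β}, {α,γ}, {β,γ}, Ω }

Working:
Seed the family with 𝒢 together with ∅ and Ω: { {}, {β}, {γ}, {α,γ}, Ω }.
Pass 1: +2 →
  {α,β}  = {γ}ᶜ
  {β,γ}  = {γ} ∪ {β}
  — 7 sets.
Pass 2. New:
  {α}  = {β,γ}ᶜ
  — 8 sets.
Pass 3: closed — nothing new.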